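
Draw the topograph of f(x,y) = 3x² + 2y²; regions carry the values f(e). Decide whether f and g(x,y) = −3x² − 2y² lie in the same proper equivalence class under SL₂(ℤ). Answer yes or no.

D₁ = -24, D₂ = -24
f: flip: (3,0,2)→(2,0,3)
f: reduced (well bottom): (2,0,3) with a≤c, −a<b≤a
g is negative-definite; reduce −g:
−g: flip: (3,0,2)→(2,0,3)
−g: reduced (well bottom): (2,0,3) with a≤c, −a<b≤a
flip sign back: reduced form of g is (-2,0,-3)
reduced forms (2, 0, 3) vs (-2, 0, -3) ⇒ inequivalent

no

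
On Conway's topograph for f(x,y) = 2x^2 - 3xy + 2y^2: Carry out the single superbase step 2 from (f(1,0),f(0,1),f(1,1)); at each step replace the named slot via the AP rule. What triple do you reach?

start (2,2,1) = (f(1,0),f(0,1),f(1,1))
replace slot 2: 2·(2+1) − 2 = 4 → (2,4,1)

2,4,1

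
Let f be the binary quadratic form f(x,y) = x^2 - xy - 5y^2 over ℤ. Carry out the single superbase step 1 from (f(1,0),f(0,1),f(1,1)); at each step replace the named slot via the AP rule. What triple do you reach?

start (1,-5,-5) = (f(1,0),f(0,1),f(1,1))
replace slot 1: 2·((-5)+(-5)) − 1 = -21 → (-21,-5,-5)

-21,-5,-5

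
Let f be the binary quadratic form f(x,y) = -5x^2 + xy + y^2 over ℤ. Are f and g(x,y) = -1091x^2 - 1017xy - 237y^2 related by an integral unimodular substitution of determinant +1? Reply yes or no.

D₁ = 21, D₂ = 21
river cycle of f (length 2): (1, 3, -3), (-3, 3, 1)
river cycle of g (length 2): (1, 3, -3), (-3, 3, 1)
cycles coincide ⇒ equivalent

yes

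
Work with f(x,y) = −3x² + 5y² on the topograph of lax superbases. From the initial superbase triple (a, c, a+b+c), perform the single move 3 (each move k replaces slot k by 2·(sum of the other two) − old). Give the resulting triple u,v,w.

start (-3,5,2) = (f(1,0),f(0,1),f(1,1))
replace slot 3: 2·((-3)+5) − 2 = 2 → (-3,5,2)

-3,5,2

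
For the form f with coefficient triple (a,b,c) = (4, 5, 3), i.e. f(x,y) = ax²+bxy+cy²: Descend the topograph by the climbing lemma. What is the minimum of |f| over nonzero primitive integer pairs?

translate: b→-3 (≡5 mod 8), so (4,5,3)→(4,-3,2)
flip: (4,-3,2)→(2,3,4)
translate: b→-1 (≡3 mod 4), so (2,3,4)→(2,-1,3)
reduced (well bottom): (2,-1,3) with a≤c, −a<b≤a
well minimum = a = 2

2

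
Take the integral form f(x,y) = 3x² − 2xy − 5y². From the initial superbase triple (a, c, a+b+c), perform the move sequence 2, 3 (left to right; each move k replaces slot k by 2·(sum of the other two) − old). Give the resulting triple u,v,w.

start (3,-5,-4) = (f(1,0),f(0,1),f(1,1))
replace slot 2: 2·(3+(-4)) − (-5) = 3 → (3,3,-4)
replace slot 3: 2·(3+3) − (-4) = 16 → (3,3,16)

3,3,16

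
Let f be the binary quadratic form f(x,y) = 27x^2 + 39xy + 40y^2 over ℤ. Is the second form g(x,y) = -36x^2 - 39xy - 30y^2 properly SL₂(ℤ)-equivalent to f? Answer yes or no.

D₁ = -2799, D₂ = -2799
f: translate: b→-15 (≡39 mod 54), so (27,39,40)→(27,-15,28)
f: reduced (well bottom): (27,-15,28) with a≤c, −a<b≤a
g is negative-definite; reduce −g:
−g: translate: b→-33 (≡39 mod 72), so (36,39,30)→(36,-33,27)
−g: flip: (36,-33,27)→(27,33,36)
−g: translate: b→-21 (≡33 mod 54), so (27,33,36)→(27,-21,30)
−g: reduced (well bottom): (27,-21,30) with a≤c, −a<b≤a
flip sign back: reduced form of g is (-27,21,-30)
reduced forms (27, -15, 28) vs (-27, 21, -30) ⇒ inequivalent

no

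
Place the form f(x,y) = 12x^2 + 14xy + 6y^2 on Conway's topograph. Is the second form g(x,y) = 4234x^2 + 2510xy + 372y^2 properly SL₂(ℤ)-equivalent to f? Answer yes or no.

D₁ = -92, D₂ = -92
f: translate: b→-10 (≡14 mod 24), so (12,14,6)→(12,-10,4)
f: flip: (12,-10,4)→(4,10,12)
f: translate: b→2 (≡10 mod 8), so (4,10,12)→(4,2,6)
f: reduced (well bottom): (4,2,6) with a≤c, −a<b≤a
g: flip: (4234,2510,372)→(372,-2510,4234)
g: translate: b→-278 (≡-2510 mod 744), so (372,-2510,4234)→(372,-278,52)
g: flip: (372,-278,52)→(52,278,372)
g: translate: b→-34 (≡278 mod 104), so (52,278,372)→(52,-34,6)
g: flip: (52,-34,6)→(6,34,52)
g: translate: b→-2 (≡34 mod 12), so (6,34,52)→(6,-2,4)
g: flip: (6,-2,4)→(4,2,6)
g: reduced (well bottom): (4,2,6) with a≤c, −a<b≤a
reduced forms (4, 2, 6) vs (4, 2, 6) ⇒ equivalent

yes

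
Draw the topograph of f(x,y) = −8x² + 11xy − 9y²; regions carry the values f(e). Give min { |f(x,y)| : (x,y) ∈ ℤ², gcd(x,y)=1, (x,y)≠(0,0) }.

translate: b→5 (≡-11 mod 16), so (8,-11,9)→(8,5,6)
flip: (8,5,6)→(6,-5,8)
reduced (well bottom): (6,-5,8) with a≤c, −a<b≤a
well minimum |f| = |-6| = 6 (negative-definite)

6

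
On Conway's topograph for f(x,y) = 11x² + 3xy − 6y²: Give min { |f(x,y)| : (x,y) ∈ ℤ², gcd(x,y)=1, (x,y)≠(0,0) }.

descent: ρ → (-6,9,8)  [lands on river]
river: ρ → (8,7,-7)
river: ρ → (-7,7,8)
river: ρ → (8,9,-6)
river: ρ → (-6,15,2)
river: ρ → (2,13,-13)
river: ρ → (-13,13,2)
river: ρ → (2,15,-6)
closes: descent 1, river 8
min |a| on river = 2

2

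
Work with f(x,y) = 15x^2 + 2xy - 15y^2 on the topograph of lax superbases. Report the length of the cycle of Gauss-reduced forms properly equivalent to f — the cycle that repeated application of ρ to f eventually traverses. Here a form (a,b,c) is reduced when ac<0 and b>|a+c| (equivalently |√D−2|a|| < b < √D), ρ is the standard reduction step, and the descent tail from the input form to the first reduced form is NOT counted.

D = 904, ⌊√D⌋ = 30
river: ρ → (-15,28,2)
river: ρ → (2,28,-15)
river: ρ → (-15,2,15)
river: ρ → (15,28,-2)
river: ρ → (-2,28,15)
river: ρ → (15,2,-15)
ρ-cycle length = 6 (tail of 0 descent steps not counted)

6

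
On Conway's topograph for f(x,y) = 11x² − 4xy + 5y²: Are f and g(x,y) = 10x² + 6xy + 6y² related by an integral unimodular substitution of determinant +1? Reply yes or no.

D₁ = -204, D₂ = -204
f: flip: (11,-4,5)→(5,4,11)
f: reduced (well bottom): (5,4,11) with a≤c, −a<b≤a
g: flip: (10,6,6)→(6,-6,10)
g: translate: b→6 (≡-6 mod 12), so (6,-6,10)→(6,6,10)
g: reduced (well bottom): (6,6,10) with a≤c, −a<b≤a
reduced forms (5, 4, 11) vs (6, 6, 10) ⇒ inequivalent

no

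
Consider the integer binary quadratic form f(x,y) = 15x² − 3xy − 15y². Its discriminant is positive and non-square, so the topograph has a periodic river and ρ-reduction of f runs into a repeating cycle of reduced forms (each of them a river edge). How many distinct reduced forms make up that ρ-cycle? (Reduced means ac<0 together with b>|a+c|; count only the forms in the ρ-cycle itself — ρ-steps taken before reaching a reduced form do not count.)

D = 909, ⌊√D⌋ = 30
descent: ρ → (-15,3,15)  [lands on river]
river: ρ → (15,27,-3)
river: ρ → (-3,27,15)
river: ρ → (15,3,-15)
river: ρ → (-15,27,3)
river: ρ → (3,27,-15)
ρ-cycle length = 6 (tail of 1 descent step not counted)

6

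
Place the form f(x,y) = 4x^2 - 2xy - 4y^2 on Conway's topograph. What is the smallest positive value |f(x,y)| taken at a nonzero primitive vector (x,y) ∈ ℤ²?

descent: ρ → (-4,2,4)  [lands on river]
river: ρ → (4,6,-2)
river: ρ → (-2,6,4)
river: ρ → (4,2,-4)
river: ρ → (-4,6,2)
river: ρ → (2,6,-4)
closes: descent 1, river 6
min |a| on river = 2

2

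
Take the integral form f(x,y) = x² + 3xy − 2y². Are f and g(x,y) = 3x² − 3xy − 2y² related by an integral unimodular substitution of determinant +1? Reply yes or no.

D₁ = 17, D₂ = 33
discriminants differ ⇒ not SL₂(ℤ)-equivalent

no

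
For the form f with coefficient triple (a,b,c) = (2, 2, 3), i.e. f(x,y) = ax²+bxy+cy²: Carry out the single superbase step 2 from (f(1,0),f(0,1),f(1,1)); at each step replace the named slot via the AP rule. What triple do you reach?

start (2,3,7) = (f(1,0),f(0,1),f(1,1))
replace slot 2: 2·(2+7) − 3 = 15 → (2,15,7)

2,15,7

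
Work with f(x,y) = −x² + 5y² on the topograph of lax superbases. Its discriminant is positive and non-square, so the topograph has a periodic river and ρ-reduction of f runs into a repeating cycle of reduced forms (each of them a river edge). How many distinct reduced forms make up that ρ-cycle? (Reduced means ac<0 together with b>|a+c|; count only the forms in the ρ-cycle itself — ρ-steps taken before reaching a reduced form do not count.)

D = 20, ⌊√D⌋ = 4
descent: ρ → (5,0,-1)
descent: ρ → (-1,4,1)  [lands on river]
river: ρ → (1,4,-1)
ρ-cycle length = 2 (tail of 2 descent steps not counted)

2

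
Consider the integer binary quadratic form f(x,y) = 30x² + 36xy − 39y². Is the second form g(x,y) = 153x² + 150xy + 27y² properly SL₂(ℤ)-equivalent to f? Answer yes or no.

D₁ = 5976, D₂ = 5976
river cycle of f (length 22): (-39, 42, 27), (27, 66, -15), (-15, 54, 51), (51, 48, -18), (-18, 60, 33), (33, 72, -6), (-6, 72, 33), (33, 60, -18), (-18, 48, 51), (51, 54, -15), … (12 more)
river cycle of g (length 22): (27, 66, -15), (-15, 54, 51), (51, 48, -18), (-18, 60, 33), (33, 72, -6), (-6, 72, 33), (33, 60, -18), (-18, 48, 51), (51, 54, -15), (-15, 66, 27), … (12 more)
cycles coincide ⇒ equivalent

yes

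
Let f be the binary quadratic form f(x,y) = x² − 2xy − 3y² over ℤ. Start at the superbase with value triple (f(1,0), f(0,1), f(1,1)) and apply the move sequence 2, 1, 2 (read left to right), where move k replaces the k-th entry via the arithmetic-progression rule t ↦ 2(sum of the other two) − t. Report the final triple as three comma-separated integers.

start (1,-3,-4) = (f(1,0),f(0,1),f(1,1))
replace slot 2: 2·(1+(-4)) − (-3) = -3 → (1,-3,-4)
replace slot 1: 2·((-3)+(-4)) − 1 = -15 → (-15,-3,-4)
replace slot 2: 2·((-15)+(-4)) − (-3) = -35 → (-15,-35,-4)

-15,-35,-4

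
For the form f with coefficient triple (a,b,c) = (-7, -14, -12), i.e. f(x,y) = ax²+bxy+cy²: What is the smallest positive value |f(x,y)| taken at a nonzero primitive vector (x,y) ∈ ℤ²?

translate: b→0 (≡14 mod 14), so (7,14,12)→(7,0,5)
flip: (7,0,5)→(5,0,7)
reduced (well bottom): (5,0,7) with a≤c, −a<b≤a
well minimum |f| = |-5| = 5 (negative-definite)

5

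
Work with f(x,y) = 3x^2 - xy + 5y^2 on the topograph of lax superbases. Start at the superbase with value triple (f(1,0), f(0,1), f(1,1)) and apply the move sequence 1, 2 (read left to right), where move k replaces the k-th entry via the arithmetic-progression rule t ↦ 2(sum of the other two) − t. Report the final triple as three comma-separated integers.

start (3,5,7) = (f(1,0),f(0,1),f(1,1))
replace slot 1: 2·(5+7) − 3 = 21 → (21,5,7)
replace slot 2: 2·(21+7) − 5 = 51 → (21,51,7)

21,51,7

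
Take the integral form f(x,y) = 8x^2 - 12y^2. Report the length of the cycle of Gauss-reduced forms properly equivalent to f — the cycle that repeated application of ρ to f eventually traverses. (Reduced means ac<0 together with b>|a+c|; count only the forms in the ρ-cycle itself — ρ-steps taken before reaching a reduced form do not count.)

D = 384, ⌊√D⌋ = 19
descent: ρ → (-12,0,8)
descent: ρ → (8,16,-4)  [lands on river]
river: ρ → (-4,16,8)
ρ-cycle length = 2 (tail of 2 descent steps not counted)

2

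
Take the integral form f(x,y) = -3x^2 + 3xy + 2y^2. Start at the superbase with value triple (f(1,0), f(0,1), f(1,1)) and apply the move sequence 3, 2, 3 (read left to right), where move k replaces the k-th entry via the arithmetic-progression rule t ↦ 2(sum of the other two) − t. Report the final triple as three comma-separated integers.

start (-3,2,2) = (f(1,0),f(0,1),f(1,1))
replace slot 3: 2·((-3)+2) − 2 = -4 → (-3,2,-4)
replace slot 2: 2·((-3)+(-4)) − 2 = -16 → (-3,-16,-4)
replace slot 3: 2·((-3)+(-16)) − (-4) = -34 → (-3,-16,-34)

-3,-16,-34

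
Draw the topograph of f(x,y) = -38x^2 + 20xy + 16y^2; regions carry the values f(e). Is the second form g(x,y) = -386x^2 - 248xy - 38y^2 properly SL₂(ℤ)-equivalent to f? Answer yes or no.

D₁ = 2832, D₂ = 2832
river cycle of f (length 8): (16, 44, -14), (-14, 40, 22), (22, 48, -6), (-6, 48, 22), (22, 40, -14), (-14, 44, 16), (16, 52, -2), (-2, 52, 16)
river cycle of g (length 8): (16, 44, -14), (-14, 40, 22), (22, 48, -6), (-6, 48, 22), (22, 40, -14), (-14, 44, 16), (16, 52, -2), (-2, 52, 16)
cycles coincide ⇒ equivalent

yes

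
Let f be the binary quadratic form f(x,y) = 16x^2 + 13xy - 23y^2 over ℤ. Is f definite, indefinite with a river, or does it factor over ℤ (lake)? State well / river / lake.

D = b²−4ac = 13² − 4·16·(-23) = 1641
D > 0 non-square ⇒ indefinite ⇒ periodic river

river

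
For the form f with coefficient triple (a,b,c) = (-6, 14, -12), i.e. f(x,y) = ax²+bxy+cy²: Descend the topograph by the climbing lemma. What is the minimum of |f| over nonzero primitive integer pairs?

translate: b→-2 (≡-14 mod 12), so (6,-14,12)→(6,-2,4)
flip: (6,-2,4)→(4,2,6)
reduced (well bottom): (4,2,6) with a≤c, −a<b≤a
well minimum |f| = |-4| = 4 (negative-definite)

4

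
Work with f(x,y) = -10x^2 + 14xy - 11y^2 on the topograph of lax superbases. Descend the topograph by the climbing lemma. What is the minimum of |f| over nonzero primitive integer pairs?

translate: b→6 (≡-14 mod 20), so (10,-14,11)→(10,6,7)
flip: (10,6,7)→(7,-6,10)
reduced (well bottom): (7,-6,10) with a≤c, −a<b≤a
well minimum |f| = |-7| = 7 (negative-definite)

7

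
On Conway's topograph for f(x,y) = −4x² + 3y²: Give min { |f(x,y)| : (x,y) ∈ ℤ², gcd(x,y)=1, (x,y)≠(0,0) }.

descent: ρ → (3,6,-1)  [lands on river]
river: ρ → (-1,6,3)
closes: descent 1, river 2
min |a| on river = 1

1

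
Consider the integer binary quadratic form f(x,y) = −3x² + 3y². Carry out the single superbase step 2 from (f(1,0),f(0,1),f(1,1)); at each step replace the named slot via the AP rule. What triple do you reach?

start (-3,3,0) = (f(1,0),f(0,1),f(1,1))
replace slot 2: 2·((-3)+0) − 3 = -9 → (-3,-9,0)

-3,-9,0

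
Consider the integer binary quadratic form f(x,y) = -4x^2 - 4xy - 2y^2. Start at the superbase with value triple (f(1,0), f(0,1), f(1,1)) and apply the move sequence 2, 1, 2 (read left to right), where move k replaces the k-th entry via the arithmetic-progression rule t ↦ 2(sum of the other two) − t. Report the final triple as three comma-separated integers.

start (-4,-2,-10) = (f(1,0),f(0,1),f(1,1))
replace slot 2: 2·((-4)+(-10)) − (-2) = -26 → (-4,-26,-10)
replace slot 1: 2·((-26)+(-10)) − (-4) = -68 → (-68,-26,-10)
replace slot 2: 2·((-68)+(-10)) − (-26) = -130 → (-68,-130,-10)

-68,-130,-10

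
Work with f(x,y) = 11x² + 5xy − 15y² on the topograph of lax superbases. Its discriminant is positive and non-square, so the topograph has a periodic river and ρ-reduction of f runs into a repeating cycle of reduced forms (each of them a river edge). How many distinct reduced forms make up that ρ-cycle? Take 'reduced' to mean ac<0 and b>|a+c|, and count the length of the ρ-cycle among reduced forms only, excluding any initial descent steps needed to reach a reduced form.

D = 685, ⌊√D⌋ = 26
river: ρ → (-15,25,1)
river: ρ → (1,25,-15)
river: ρ → (-15,5,11)
river: ρ → (11,17,-9)
river: ρ → (-9,19,9)
river: ρ → (9,17,-11)
river: ρ → (-11,5,15)
river: ρ → (15,25,-1)
river: ρ → (-1,25,15)
river: ρ → (15,5,-11)
river: ρ → (-11,17,9)
river: ρ → (9,19,-9)
river: ρ → (-9,17,11)
river: ρ → (11,5,-15)
ρ-cycle length = 14 (tail of 0 descent steps not counted)

14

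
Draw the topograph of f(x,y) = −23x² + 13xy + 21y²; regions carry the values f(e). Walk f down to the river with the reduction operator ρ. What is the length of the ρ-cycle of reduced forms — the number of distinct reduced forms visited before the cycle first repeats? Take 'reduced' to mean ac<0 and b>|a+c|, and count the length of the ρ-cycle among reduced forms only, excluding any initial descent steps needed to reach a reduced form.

D = 2101, ⌊√D⌋ = 45
river: ρ → (21,29,-15)
river: ρ → (-15,31,19)
river: ρ → (19,45,-1)
river: ρ → (-1,45,19)
river: ρ → (19,31,-15)
river: ρ → (-15,29,21)
river: ρ → (21,13,-23)
river: ρ → (-23,33,11)
river: ρ → (11,33,-23)
river: ρ → (-23,13,21)
ρ-cycle length = 10 (tail of 0 descent steps not counted)

10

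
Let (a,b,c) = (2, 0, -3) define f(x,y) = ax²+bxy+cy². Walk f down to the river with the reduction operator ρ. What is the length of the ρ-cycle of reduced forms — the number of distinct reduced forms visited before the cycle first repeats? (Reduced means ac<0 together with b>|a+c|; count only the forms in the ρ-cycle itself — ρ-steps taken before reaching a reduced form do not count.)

D = 24, ⌊√D⌋ = 4
descent: ρ → (-3,0,2)
descent: ρ → (2,4,-1)  [lands on river]
river: ρ → (-1,4,2)
ρ-cycle length = 2 (tail of 2 descent steps not counted)

2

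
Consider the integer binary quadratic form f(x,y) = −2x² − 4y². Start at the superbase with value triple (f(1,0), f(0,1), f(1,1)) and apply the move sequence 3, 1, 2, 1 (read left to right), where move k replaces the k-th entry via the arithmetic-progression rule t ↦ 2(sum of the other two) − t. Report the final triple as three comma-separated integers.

start (-2,-4,-6) = (f(1,0),f(0,1),f(1,1))
replace slot 3: 2·((-2)+(-4)) − (-6) = -6 → (-2,-4,-6)
replace slot 1: 2·((-4)+(-6)) − (-2) = -18 → (-18,-4,-6)
replace slot 2: 2·((-18)+(-6)) − (-4) = -44 → (-18,-44,-6)
replace slot 1: 2·((-44)+(-6)) − (-18) = -82 → (-82,-44,-6)

-82,-44,-6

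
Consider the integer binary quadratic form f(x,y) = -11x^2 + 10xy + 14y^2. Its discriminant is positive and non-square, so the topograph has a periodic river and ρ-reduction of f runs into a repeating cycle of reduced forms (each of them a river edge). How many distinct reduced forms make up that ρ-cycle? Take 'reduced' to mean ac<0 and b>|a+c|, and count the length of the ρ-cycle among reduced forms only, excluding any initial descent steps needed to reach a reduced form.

D = 716, ⌊√D⌋ = 26
river: ρ → (14,18,-7)
river: ρ → (-7,24,5)
river: ρ → (5,26,-2)
river: ρ → (-2,26,5)
river: ρ → (5,24,-7)
river: ρ → (-7,18,14)
river: ρ → (14,10,-11)
river: ρ → (-11,12,13)
river: ρ → (13,14,-10)
river: ρ → (-10,26,1)
river: ρ → (1,26,-10)
river: ρ → (-10,14,13)
river: ρ → (13,12,-11)
river: ρ → (-11,10,14)
ρ-cycle length = 14 (tail of 0 descent steps not counted)

14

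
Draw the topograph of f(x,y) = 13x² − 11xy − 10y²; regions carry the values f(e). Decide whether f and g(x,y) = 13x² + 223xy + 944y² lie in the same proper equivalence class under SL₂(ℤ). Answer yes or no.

D₁ = 641, D₂ = 641
river cycle of f (length 46): (-10, 11, 13), (13, 15, -8), (-8, 17, 11), (11, 5, -14), (-14, 23, 2), (2, 25, -2), (-2, 23, 14), (14, 5, -11), (-11, 17, 8), (8, 15, -13), … (36 more)
river cycle of g (length 46): (13, 15, -8), (-8, 17, 11), (11, 5, -14), (-14, 23, 2), (2, 25, -2), (-2, 23, 14), (14, 5, -11), (-11, 17, 8), (8, 15, -13), (-13, 11, 10), … (36 more)
cycles coincide ⇒ equivalent

yes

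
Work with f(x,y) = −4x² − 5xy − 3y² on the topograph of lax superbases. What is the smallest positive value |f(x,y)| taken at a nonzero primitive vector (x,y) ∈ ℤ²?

translate: b→-3 (≡5 mod 8), so (4,5,3)→(4,-3,2)
flip: (4,-3,2)→(2,3,4)
translate: b→-1 (≡3 mod 4), so (2,3,4)→(2,-1,3)
reduced (well bottom): (2,-1,3) with a≤c, −a<b≤a
well minimum |f| = |-2| = 2 (negative-definite)

2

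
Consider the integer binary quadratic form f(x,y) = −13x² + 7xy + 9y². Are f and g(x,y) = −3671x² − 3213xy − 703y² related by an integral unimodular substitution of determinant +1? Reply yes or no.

D₁ = 517, D₂ = 517
river cycle of f (length 10): (9, 11, -11), (-11, 11, 9), (9, 7, -13), (-13, 19, 3), (3, 17, -19), (-19, 21, 1), (1, 21, -19), (-19, 17, 3), (3, 19, -13), (-13, 7, 9)
river cycle of g (length 10): (-11, 11, 9), (9, 7, -13), (-13, 19, 3), (3, 17, -19), (-19, 21, 1), (1, 21, -19), (-19, 17, 3), (3, 19, -13), (-13, 7, 9), (9, 11, -11)
cycles coincide ⇒ equivalent

yes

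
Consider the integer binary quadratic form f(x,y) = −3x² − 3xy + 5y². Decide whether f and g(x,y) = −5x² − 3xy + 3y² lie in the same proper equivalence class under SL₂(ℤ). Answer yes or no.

D₁ = 69, D₂ = 69
river cycle of f (length 4): (5, 3, -3), (-3, 3, 5), (5, 7, -1), (-1, 7, 5)
river cycle of g (length 4): (3, 3, -5), (-5, 7, 1), (1, 7, -5), (-5, 3, 3)
cycles differ ⇒ inequivalent

no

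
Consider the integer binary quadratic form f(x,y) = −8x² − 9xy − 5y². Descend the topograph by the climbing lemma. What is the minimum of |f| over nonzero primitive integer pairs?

translate: b→-7 (≡9 mod 16), so (8,9,5)→(8,-7,4)
flip: (8,-7,4)→(4,7,8)
translate: b→-1 (≡7 mod 8), so (4,7,8)→(4,-1,5)
reduced (well bottom): (4,-1,5) with a≤c, −a<b≤a
well minimum |f| = |-4| = 4 (negative-definite)

4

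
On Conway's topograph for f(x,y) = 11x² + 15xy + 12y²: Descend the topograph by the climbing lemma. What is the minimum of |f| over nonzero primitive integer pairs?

translate: b→-7 (≡15 mod 22), so (11,15,12)→(11,-7,8)
flip: (11,-7,8)→(8,7,11)
reduced (well bottom): (8,7,11) with a≤c, −a<b≤a
well minimum = a = 8

8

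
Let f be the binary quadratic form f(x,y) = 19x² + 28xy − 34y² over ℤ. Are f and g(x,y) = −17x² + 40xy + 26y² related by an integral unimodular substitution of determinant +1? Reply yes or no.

D₁ = 3368, D₂ = 3368
river cycle of f (length 10): (-34, 40, 13), (13, 38, -37), (-37, 36, 14), (14, 48, -19), (-19, 28, 34), (34, 40, -13), (-13, 38, 37), (37, 36, -14), (-14, 48, 19), (19, 28, -34)
river cycle of g (length 10): (26, 12, -31), (-31, 50, 7), (7, 48, -38), (-38, 28, 17), (17, 40, -26), (-26, 12, 31), (31, 50, -7), (-7, 48, 38), (38, 28, -17), (-17, 40, 26)
cycles differ ⇒ inequivalent

no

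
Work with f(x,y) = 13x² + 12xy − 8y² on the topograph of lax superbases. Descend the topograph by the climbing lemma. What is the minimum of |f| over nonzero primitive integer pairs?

river: ρ → (-8,20,5)
river: ρ → (5,20,-8)
river: ρ → (-8,12,13)
river: ρ → (13,14,-7)
river: ρ → (-7,14,13)
river: ρ → (13,12,-8)
closes: descent 0, river 6
min |a| on river = 5

5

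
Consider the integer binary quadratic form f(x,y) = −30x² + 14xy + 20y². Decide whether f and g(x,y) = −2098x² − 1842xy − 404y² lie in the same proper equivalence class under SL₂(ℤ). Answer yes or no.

D₁ = 2596, D₂ = 2596
river cycle of f (length 34): (20, 26, -24), (-24, 22, 22), (22, 22, -24), (-24, 26, 20), (20, 14, -30), (-30, 46, 4), (4, 50, -6), (-6, 46, 20), (20, 34, -18), (-18, 38, 16), … (24 more)
river cycle of g (length 34): (-30, 14, 20), (20, 26, -24), (-24, 22, 22), (22, 22, -24), (-24, 26, 20), (20, 14, -30), (-30, 46, 4), (4, 50, -6), (-6, 46, 20), (20, 34, -18), … (24 more)
cycles coincide ⇒ equivalent

yes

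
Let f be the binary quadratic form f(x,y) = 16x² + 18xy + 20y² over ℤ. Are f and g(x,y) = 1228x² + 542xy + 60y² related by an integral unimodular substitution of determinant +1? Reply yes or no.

D₁ = -956, D₂ = -956
f: translate: b→-14 (≡18 mod 32), so (16,18,20)→(16,-14,18)
f: reduced (well bottom): (16,-14,18) with a≤c, −a<b≤a
g: flip: (1228,542,60)→(60,-542,1228)
g: translate: b→58 (≡-542 mod 120), so (60,-542,1228)→(60,58,18)
g: flip: (60,58,18)→(18,-58,60)
g: translate: b→14 (≡-58 mod 36), so (18,-58,60)→(18,14,16)
g: flip: (18,14,16)→(16,-14,18)
g: reduced (well bottom): (16,-14,18) with a≤c, −a<b≤a
reduced forms (16, -14, 18) vs (16, -14, 18) ⇒ equivalent

yes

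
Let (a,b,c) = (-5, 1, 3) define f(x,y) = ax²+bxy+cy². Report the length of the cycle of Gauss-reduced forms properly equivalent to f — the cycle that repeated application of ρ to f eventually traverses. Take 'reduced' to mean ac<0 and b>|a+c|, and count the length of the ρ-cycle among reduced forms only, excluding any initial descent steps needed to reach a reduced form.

D = 61, ⌊√D⌋ = 7
descent: ρ → (3,5,-3)  [lands on river]
river: ρ → (-3,7,1)
river: ρ → (1,7,-3)
river: ρ → (-3,5,3)
river: ρ → (3,7,-1)
river: ρ → (-1,7,3)
ρ-cycle length = 6 (tail of 1 descent step not counted)

6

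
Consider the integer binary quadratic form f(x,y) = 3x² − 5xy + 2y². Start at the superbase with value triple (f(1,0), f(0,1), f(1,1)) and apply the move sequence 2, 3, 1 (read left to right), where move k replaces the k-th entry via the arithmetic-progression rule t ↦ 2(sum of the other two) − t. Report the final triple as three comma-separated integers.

start (3,2,0) = (f(1,0),f(0,1),f(1,1))
replace slot 2: 2·(3+0) − 2 = 4 → (3,4,0)
replace slot 3: 2·(3+4) − 0 = 14 → (3,4,14)
replace slot 1: 2·(4+14) − 3 = 33 → (33,4,14)

33,4,14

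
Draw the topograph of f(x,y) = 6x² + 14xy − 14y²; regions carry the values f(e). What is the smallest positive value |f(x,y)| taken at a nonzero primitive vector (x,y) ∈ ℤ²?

river: ρ → (-14,14,6)
river: ρ → (6,22,-2)
river: ρ → (-2,22,6)
river: ρ → (6,14,-14)
closes: descent 0, river 4
min |a| on river = 2

2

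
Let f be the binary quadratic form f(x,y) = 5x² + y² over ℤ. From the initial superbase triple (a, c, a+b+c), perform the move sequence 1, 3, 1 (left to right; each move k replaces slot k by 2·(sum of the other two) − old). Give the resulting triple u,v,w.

start (5,1,6) = (f(1,0),f(0,1),f(1,1))
replace slot 1: 2·(1+6) − 5 = 9 → (9,1,6)
replace slot 3: 2·(9+1) − 6 = 14 → (9,1,14)
replace slot 1: 2·(1+14) − 9 = 21 → (21,1,14)

21,1,14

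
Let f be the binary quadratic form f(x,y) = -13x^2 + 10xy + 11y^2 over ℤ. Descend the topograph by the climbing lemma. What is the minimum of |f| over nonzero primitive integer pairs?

river: ρ → (11,12,-12)
river: ρ → (-12,12,11)
river: ρ → (11,10,-13)
river: ρ → (-13,16,8)
river: ρ → (8,16,-13)
river: ρ → (-13,10,11)
closes: descent 0, river 6
min |a| on river = 8

8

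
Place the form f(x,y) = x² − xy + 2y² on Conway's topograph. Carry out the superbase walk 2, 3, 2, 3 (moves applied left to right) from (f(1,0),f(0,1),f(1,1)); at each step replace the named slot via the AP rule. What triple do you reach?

start (1,2,2) = (f(1,0),f(0,1),f(1,1))
replace slot 2: 2·(1+2) − 2 = 4 → (1,4,2)
replace slot 3: 2·(1+4) − 2 = 8 → (1,4,8)
replace slot 2: 2·(1+8) − 4 = 14 → (1,14,8)
replace slot 3: 2·(1+14) − 8 = 22 → (1,14,22)

1,14,22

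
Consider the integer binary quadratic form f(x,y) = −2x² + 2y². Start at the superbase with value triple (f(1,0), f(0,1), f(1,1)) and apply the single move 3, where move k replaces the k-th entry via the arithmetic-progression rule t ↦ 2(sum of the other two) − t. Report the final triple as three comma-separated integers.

start (-2,2,0) = (f(1,0),f(0,1),f(1,1))
replace slot 3: 2·((-2)+2) − 0 = 0 → (-2,2,0)

-2,2,0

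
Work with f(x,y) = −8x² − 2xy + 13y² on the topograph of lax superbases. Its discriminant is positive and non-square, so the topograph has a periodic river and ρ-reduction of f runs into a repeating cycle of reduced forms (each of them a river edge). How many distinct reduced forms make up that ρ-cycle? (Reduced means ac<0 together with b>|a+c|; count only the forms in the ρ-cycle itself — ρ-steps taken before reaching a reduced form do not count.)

D = 420, ⌊√D⌋ = 20
descent: ρ → (13,2,-8)
descent: ρ → (-8,14,7)  [lands on river]
river: ρ → (7,14,-8)
river: ρ → (-8,18,3)
river: ρ → (3,18,-8)
ρ-cycle length = 4 (tail of 2 descent steps not counted)

4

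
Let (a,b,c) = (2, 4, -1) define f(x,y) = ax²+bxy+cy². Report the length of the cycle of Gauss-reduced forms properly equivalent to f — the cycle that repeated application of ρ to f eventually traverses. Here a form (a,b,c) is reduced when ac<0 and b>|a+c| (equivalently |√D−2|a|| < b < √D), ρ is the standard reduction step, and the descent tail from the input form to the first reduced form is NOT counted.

D = 24, ⌊√D⌋ = 4
river: ρ → (-1,4,2)
river: ρ → (2,4,-1)
ρ-cycle length = 2 (tail of 0 descent steps not counted)

2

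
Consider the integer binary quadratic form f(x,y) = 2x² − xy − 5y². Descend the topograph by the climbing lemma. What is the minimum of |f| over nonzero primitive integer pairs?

descent: ρ → (-5,1,2)
descent: ρ → (2,3,-4)  [lands on river]
river: ρ → (-4,5,1)
river: ρ → (1,5,-4)
river: ρ → (-4,3,2)
river: ρ → (2,5,-2)
river: ρ → (-2,3,4)
river: ρ → (4,5,-1)
river: ρ → (-1,5,4)
river: ρ → (4,3,-2)
river: ρ → (-2,5,2)
closes: descent 2, river 10
min |a| on river = 1

1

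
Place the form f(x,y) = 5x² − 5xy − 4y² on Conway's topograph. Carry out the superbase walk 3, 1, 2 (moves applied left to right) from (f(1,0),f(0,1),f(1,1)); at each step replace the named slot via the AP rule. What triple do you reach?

start (5,-4,-4) = (f(1,0),f(0,1),f(1,1))
replace slot 3: 2·(5+(-4)) − (-4) = 6 → (5,-4,6)
replace slot 1: 2·((-4)+6) − 5 = -1 → (-1,-4,6)
replace slot 2: 2·((-1)+6) − (-4) = 14 → (-1,14,6)

-1,14,6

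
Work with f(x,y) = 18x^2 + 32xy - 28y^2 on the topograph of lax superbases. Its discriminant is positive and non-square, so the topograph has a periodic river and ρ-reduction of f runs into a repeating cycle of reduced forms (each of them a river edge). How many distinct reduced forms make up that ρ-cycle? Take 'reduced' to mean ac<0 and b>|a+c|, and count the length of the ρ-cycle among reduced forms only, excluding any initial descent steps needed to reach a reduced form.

D = 3040, ⌊√D⌋ = 55
river: ρ → (-28,24,22)
river: ρ → (22,20,-30)
river: ρ → (-30,40,12)
river: ρ → (12,32,-42)
river: ρ → (-42,52,2)
river: ρ → (2,52,-42)
river: ρ → (-42,32,12)
river: ρ → (12,40,-30)
river: ρ → (-30,20,22)
river: ρ → (22,24,-28)
river: ρ → (-28,32,18)
river: ρ → (18,40,-20)
river: ρ → (-20,40,18)
river: ρ → (18,32,-28)
ρ-cycle length = 14 (tail of 0 descent steps not counted)

14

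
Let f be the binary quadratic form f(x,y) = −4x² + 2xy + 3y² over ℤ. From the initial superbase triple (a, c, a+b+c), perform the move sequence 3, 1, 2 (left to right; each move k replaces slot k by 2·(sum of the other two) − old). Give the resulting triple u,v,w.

start (-4,3,1) = (f(1,0),f(0,1),f(1,1))
replace slot 3: 2·((-4)+3) − 1 = -3 → (-4,3,-3)
replace slot 1: 2·(3+(-3)) − (-4) = 4 → (4,3,-3)
replace slot 2: 2·(4+(-3)) − 3 = -1 → (4,-1,-3)

4,-1,-3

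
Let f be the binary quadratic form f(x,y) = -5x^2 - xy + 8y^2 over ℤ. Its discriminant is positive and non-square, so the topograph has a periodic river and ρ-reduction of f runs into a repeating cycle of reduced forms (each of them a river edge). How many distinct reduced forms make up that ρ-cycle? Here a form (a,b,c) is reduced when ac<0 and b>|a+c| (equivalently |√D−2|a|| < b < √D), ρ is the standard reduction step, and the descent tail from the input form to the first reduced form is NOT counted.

D = 161, ⌊√D⌋ = 12
descent: ρ → (8,1,-5)
descent: ρ → (-5,9,4)  [lands on river]
river: ρ → (4,7,-7)
river: ρ → (-7,7,4)
river: ρ → (4,9,-5)
river: ρ → (-5,11,2)
river: ρ → (2,9,-10)
river: ρ → (-10,11,1)
river: ρ → (1,11,-10)
river: ρ → (-10,9,2)
river: ρ → (2,11,-5)
ρ-cycle length = 10 (tail of 2 descent steps not counted)

10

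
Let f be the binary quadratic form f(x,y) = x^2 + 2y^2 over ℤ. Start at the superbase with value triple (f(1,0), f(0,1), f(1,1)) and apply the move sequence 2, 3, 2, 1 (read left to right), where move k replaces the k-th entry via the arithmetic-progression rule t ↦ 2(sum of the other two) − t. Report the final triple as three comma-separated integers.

start (1,2,3) = (f(1,0),f(0,1),f(1,1))
replace slot 2: 2·(1+3) − 2 = 6 → (1,6,3)
replace slot 3: 2·(1+6) − 3 = 11 → (1,6,11)
replace slot 2: 2·(1+11) − 6 = 18 → (1,18,11)
replace slot 1: 2·(18+11) − 1 = 57 → (57,18,11)

57,18,11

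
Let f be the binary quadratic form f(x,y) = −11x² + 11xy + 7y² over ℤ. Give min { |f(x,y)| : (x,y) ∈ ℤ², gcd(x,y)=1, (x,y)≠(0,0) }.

river: ρ → (7,17,-5)
river: ρ → (-5,13,13)
river: ρ → (13,13,-5)
river: ρ → (-5,17,7)
river: ρ → (7,11,-11)
river: ρ → (-11,11,7)
closes: descent 0, river 6
min |a| on river = 5

5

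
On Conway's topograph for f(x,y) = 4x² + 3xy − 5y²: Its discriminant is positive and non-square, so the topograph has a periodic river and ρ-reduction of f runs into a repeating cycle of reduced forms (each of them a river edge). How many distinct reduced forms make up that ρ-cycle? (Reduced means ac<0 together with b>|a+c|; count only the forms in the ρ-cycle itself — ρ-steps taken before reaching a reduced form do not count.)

D = 89, ⌊√D⌋ = 9
river: ρ → (-5,7,2)
river: ρ → (2,9,-1)
river: ρ → (-1,9,2)
river: ρ → (2,7,-5)
river: ρ → (-5,3,4)
river: ρ → (4,5,-4)
river: ρ → (-4,3,5)
river: ρ → (5,7,-2)
river: ρ → (-2,9,1)
river: ρ → (1,9,-2)
river: ρ → (-2,7,5)
river: ρ → (5,3,-4)
river: ρ → (-4,5,4)
river: ρ → (4,3,-5)
ρ-cycle length = 14 (tail of 0 descent steps not counted)

14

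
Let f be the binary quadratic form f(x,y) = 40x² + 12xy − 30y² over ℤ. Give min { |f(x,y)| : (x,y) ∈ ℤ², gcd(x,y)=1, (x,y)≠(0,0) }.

river: ρ → (-30,48,22)
river: ρ → (22,40,-38)
river: ρ → (-38,36,24)
river: ρ → (24,60,-14)
river: ρ → (-14,52,40)
river: ρ → (40,28,-26)
river: ρ → (-26,24,42)
river: ρ → (42,60,-8)
river: ρ → (-8,68,10)
river: ρ → (10,52,-56)
river: ρ → (-56,60,6)
river: ρ → (6,60,-56)
river: ρ → (-56,52,10)
river: ρ → (10,68,-8)
river: ρ → (-8,60,42)
river: ρ → (42,24,-26)
river: ρ → (-26,28,40)
river: ρ → (40,52,-14)
river: ρ → (-14,60,24)
river: ρ → (24,36,-38)
river: ρ → (-38,40,22)
river: ρ → (22,48,-30)
river: ρ → (-30,12,40)
river: ρ → (40,68,-2)
river: ρ → (-2,68,40)
river: ρ → (40,12,-30)
closes: descent 0, river 26
min |a| on river = 2

2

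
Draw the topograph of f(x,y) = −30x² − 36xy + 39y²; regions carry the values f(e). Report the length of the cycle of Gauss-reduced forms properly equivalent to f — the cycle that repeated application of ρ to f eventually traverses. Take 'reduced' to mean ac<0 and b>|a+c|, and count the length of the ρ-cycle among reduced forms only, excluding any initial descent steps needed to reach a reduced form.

D = 5976, ⌊√D⌋ = 77
descent: ρ → (39,36,-30)  [lands on river]
river: ρ → (-30,24,45)
river: ρ → (45,66,-9)
river: ρ → (-9,60,66)
river: ρ → (66,72,-3)
river: ρ → (-3,72,66)
river: ρ → (66,60,-9)
river: ρ → (-9,66,45)
river: ρ → (45,24,-30)
river: ρ → (-30,36,39)
river: ρ → (39,42,-27)
river: ρ → (-27,66,15)
river: ρ → (15,54,-51)
river: ρ → (-51,48,18)
river: ρ → (18,60,-33)
river: ρ → (-33,72,6)
river: ρ → (6,72,-33)
river: ρ → (-33,60,18)
river: ρ → (18,48,-51)
river: ρ → (-51,54,15)
river: ρ → (15,66,-27)
river: ρ → (-27,42,39)
ρ-cycle length = 22 (tail of 1 descent step not counted)

22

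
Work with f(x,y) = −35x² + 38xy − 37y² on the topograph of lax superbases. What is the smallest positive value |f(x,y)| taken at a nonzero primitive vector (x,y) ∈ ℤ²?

translate: b→32 (≡-38 mod 70), so (35,-38,37)→(35,32,34)
flip: (35,32,34)→(34,-32,35)
reduced (well bottom): (34,-32,35) with a≤c, −a<b≤a
well minimum |f| = |-34| = 34 (negative-definite)

34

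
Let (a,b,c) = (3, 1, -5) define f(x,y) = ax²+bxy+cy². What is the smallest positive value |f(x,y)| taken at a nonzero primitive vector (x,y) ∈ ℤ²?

descent: ρ → (-5,-1,3)
descent: ρ → (3,7,-1)  [lands on river]
river: ρ → (-1,7,3)
river: ρ → (3,5,-3)
river: ρ → (-3,7,1)
river: ρ → (1,7,-3)
river: ρ → (-3,5,3)
closes: descent 2, river 6
min |a| on river = 1

1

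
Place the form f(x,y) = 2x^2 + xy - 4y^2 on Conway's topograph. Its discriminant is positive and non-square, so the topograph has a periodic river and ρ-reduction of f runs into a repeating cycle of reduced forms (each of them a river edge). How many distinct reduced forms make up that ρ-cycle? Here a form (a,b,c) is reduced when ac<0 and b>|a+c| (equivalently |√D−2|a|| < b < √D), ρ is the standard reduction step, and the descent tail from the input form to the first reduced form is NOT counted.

D = 33, ⌊√D⌋ = 5
descent: ρ → (-4,-1,2)
descent: ρ → (2,5,-1)  [lands on river]
river: ρ → (-1,5,2)
river: ρ → (2,3,-3)
river: ρ → (-3,3,2)
ρ-cycle length = 4 (tail of 2 descent steps not counted)

4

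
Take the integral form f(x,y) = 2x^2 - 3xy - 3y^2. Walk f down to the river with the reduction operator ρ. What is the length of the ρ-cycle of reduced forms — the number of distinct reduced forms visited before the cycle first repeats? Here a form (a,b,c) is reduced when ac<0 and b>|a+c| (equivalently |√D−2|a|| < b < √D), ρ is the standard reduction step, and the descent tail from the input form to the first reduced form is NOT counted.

D = 33, ⌊√D⌋ = 5
descent: ρ → (-3,3,2)  [lands on river]
river: ρ → (2,5,-1)
river: ρ → (-1,5,2)
river: ρ → (2,3,-3)
ρ-cycle length = 4 (tail of 1 descent step not counted)

4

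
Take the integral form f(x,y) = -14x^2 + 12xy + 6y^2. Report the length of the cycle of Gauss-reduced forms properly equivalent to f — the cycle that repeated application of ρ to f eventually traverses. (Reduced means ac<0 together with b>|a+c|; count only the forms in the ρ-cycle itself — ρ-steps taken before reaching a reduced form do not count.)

D = 480, ⌊√D⌋ = 21
river: ρ → (6,12,-14)
river: ρ → (-14,16,4)
river: ρ → (4,16,-14)
river: ρ → (-14,12,6)
ρ-cycle length = 4 (tail of 0 descent steps not counted)

4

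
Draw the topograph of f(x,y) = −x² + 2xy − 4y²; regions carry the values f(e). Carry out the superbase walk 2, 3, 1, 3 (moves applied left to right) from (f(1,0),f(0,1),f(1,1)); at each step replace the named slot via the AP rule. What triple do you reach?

start (-1,-4,-3) = (f(1,0),f(0,1),f(1,1))
replace slot 2: 2·((-1)+(-3)) − (-4) = -4 → (-1,-4,-3)
replace slot 3: 2·((-1)+(-4)) − (-3) = -7 → (-1,-4,-7)
replace slot 1: 2·((-4)+(-7)) − (-1) = -21 → (-21,-4,-7)
replace slot 3: 2·((-21)+(-4)) − (-7) = -43 → (-21,-4,-43)

-21,-4,-43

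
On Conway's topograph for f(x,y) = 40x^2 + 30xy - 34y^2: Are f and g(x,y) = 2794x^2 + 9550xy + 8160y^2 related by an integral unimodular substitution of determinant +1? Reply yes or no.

D₁ = 6340, D₂ = 6340
river cycle of f (length 54): (-34, 38, 36), (36, 34, -36), (-36, 38, 34), (34, 30, -40), (-40, 50, 24), (24, 46, -44), (-44, 42, 26), (26, 62, -24), (-24, 34, 54), (54, 74, -4), … (44 more)
river cycle of g (length 54): (40, 30, -34), (-34, 38, 36), (36, 34, -36), (-36, 38, 34), (34, 30, -40), (-40, 50, 24), (24, 46, -44), (-44, 42, 26), (26, 62, -24), (-24, 34, 54), … (44 more)
cycles coincide ⇒ equivalent

yes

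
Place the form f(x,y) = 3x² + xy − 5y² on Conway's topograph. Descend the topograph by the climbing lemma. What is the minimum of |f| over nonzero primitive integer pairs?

descent: ρ → (-5,-1,3)
descent: ρ → (3,7,-1)  [lands on river]
river: ρ → (-1,7,3)
river: ρ → (3,5,-3)
river: ρ → (-3,7,1)
river: ρ → (1,7,-3)
river: ρ → (-3,5,3)
closes: descent 2, river 6
min |a| on river = 1

1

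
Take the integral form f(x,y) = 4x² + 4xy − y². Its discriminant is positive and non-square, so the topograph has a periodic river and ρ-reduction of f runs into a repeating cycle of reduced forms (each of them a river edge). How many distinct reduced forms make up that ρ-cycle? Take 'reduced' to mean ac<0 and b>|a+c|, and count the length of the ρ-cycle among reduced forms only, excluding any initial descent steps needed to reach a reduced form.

D = 32, ⌊√D⌋ = 5
river: ρ → (-1,4,4)
river: ρ → (4,4,-1)
ρ-cycle length = 2 (tail of 0 descent steps not counted)

2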